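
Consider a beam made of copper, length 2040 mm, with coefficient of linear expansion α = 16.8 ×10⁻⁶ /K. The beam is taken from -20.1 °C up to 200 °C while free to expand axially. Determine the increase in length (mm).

ΔT = 200 − (-20.1) = 220.1 K.
ΔL = α·L₀·ΔT = 16.8×10⁻⁶ × 2040 mm × 220.1 K = 7.54 mm.

7.54 mm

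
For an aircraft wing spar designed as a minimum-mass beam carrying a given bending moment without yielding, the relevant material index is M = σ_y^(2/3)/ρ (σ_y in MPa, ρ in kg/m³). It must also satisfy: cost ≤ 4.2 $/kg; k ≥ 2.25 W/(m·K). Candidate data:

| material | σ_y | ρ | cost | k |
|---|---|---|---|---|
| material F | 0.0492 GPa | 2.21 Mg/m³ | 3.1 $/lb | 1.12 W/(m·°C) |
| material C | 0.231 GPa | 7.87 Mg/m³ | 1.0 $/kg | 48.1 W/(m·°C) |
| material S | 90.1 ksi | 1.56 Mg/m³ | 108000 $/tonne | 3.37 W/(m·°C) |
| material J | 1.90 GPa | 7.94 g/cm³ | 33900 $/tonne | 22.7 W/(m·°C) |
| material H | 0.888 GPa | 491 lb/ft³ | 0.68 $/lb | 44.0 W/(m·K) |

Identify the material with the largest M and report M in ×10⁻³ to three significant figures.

material H, M = 11.7×10⁻³

Screen on constraints: cost ≤ 4.2 $/kg; k ≥ 2.25 W/(m·K). Survivors: material C, material H.
After converting to SI:
  material C: σ_y = 231.0 MPa, ρ = 7870 kg/m³
  material H: σ_y = 888.0 MPa, ρ = 7865 kg/m³
  material H: M = 11.7×10⁻³
  material C: M = 4.78×10⁻³
The maximum is for material H.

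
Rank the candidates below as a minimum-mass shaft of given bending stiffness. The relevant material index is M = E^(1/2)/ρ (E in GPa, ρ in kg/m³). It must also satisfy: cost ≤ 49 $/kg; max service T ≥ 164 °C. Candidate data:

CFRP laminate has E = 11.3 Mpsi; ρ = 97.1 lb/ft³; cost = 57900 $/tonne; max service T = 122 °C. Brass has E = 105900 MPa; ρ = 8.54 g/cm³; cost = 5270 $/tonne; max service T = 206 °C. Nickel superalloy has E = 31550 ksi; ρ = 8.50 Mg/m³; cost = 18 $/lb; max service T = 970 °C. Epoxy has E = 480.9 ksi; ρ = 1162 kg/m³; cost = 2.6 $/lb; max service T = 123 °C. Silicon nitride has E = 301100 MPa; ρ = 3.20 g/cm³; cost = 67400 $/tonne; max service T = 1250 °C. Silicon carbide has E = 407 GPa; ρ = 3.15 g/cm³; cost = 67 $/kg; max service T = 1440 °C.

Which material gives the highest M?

Screen on constraints: cost ≤ 49 $/kg; max service T ≥ 164 °C. Survivors: brass, nickel superalloy.
Convert each candidate to consistent units, then evaluate M:
  brass: E = 105.9 GPa, ρ = 8540 kg/m³
  nickel superalloy: E = 217.5 GPa, ρ = 8500 kg/m³
  nickel superalloy: M = 1.74×10⁻³
  brass: M = 1.21×10⁻³
Nickel superalloy ranks first.

nickel superalloy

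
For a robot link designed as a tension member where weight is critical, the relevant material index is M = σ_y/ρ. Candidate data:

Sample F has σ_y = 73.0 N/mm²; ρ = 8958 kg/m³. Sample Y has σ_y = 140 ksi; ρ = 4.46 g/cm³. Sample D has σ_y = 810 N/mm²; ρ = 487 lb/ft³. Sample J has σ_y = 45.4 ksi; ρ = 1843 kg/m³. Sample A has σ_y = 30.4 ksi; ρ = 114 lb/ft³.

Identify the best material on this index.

sample Y

In SI units:
  sample F: σ_y = 73.00 MPa, ρ = 8958 kg/m³
  sample Y: σ_y = 965.3 MPa, ρ = 4460 kg/m³
  sample D: σ_y = 810.0 MPa, ρ = 7801 kg/m³
  sample J: σ_y = 313.0 MPa, ρ = 1843 kg/m³
  sample A: σ_y = 209.6 MPa, ρ = 1826 kg/m³
  sample Y: M = 216 kN·m/kg
  sample J: M = 170 kN·m/kg
  sample A: M = 115 kN·m/kg
  sample D: M = 104 kN·m/kg
  sample F: M = 8.15 kN·m/kg
Sample Y ranks first.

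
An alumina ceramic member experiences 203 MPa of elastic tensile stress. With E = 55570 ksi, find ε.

E = 55570 ksi = 383.1 GPa = 383100 MPa.
ε = σ/E = 203 / 383100 = 5.30×10⁻⁴.

5.30×10⁻⁴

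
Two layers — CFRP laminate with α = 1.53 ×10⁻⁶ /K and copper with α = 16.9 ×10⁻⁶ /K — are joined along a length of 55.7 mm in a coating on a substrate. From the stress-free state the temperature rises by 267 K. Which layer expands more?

copper

α(CFRP laminate) = 1.53×10⁻⁶/K vs α(copper) = 16.9×10⁻⁶/K.
Higher α expands more for the same ΔT: copper.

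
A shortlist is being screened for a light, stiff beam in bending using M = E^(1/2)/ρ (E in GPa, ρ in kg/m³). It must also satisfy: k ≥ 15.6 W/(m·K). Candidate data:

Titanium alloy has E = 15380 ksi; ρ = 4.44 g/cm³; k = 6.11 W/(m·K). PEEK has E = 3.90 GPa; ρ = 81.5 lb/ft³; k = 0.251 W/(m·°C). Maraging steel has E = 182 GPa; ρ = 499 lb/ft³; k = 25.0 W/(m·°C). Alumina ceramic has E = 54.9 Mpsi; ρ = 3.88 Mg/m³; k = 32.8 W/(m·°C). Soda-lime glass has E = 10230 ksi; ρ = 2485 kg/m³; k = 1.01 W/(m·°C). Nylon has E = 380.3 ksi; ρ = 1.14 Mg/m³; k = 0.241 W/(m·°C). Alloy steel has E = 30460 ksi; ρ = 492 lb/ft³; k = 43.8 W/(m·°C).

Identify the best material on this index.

Screen on constraints: k ≥ 15.6 W/(m·K). Survivors: maraging steel, alumina ceramic, alloy steel.
In SI units:
  maraging steel: E = 182.0 GPa, ρ = 7993 kg/m³
  alumina ceramic: E = 378.5 GPa, ρ = 3880 kg/m³
  alloy steel: E = 210.0 GPa, ρ = 7881 kg/m³
  alumina ceramic: M = 5.01×10⁻³
  alloy steel: M = 1.84×10⁻³
  maraging steel: M = 1.69×10⁻³
The maximum is for alumina ceramic.

alumina ceramic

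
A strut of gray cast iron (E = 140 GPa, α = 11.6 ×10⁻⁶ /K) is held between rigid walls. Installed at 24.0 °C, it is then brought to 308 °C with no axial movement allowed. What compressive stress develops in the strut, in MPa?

ΔT = 284.0 K. Constrained thermal stress σ = E·α·ΔT = 140.0×10³ MPa × 11.6×10⁻⁶ × 284.0 = 461 MPa (compressive).

461 MPa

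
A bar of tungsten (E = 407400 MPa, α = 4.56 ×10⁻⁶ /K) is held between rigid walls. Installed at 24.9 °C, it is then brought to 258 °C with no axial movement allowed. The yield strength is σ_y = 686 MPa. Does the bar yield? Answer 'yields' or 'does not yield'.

does not yield

E = 407400 MPa = 407.4 GPa.
ΔT = 233.1 K. Constrained thermal stress σ = E·α·ΔT = 407.4×10³ MPa × 4.56×10⁻⁶ × 233.1 = 433 MPa (compressive).
Compare to σ_y = 686 MPa: σ < σ_y, so it does not yield.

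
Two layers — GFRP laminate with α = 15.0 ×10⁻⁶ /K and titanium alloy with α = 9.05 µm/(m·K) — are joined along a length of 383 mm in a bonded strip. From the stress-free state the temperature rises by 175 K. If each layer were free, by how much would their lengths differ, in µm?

Δα = |15.0 − 9.05|×10⁻⁶/K = 5.95×10⁻⁶/K.
ΔL_mismatch = Δα·L·ΔT = 5.95×10⁻⁶ × 383.0 mm × 175.0 K = 399 µm.

399 µm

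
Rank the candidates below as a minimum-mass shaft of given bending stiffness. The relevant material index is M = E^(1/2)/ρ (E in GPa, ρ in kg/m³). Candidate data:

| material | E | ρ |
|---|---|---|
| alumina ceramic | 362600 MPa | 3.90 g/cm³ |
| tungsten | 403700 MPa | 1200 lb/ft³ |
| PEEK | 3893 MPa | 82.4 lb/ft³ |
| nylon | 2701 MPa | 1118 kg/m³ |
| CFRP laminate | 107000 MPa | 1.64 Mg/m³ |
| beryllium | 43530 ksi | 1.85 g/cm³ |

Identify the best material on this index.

After converting to SI:
  alumina ceramic: E = 362.6 GPa, ρ = 3900 kg/m³
  tungsten: E = 403.7 GPa, ρ = 19220 kg/m³
  PEEK: E = 3.893 GPa, ρ = 1320 kg/m³
  nylon: E = 2.701 GPa, ρ = 1118 kg/m³
  CFRP laminate: E = 107.0 GPa, ρ = 1640 kg/m³
  beryllium: E = 300.1 GPa, ρ = 1850 kg/m³
  beryllium: M = 9.36×10⁻³
  CFRP laminate: M = 6.31×10⁻³
  alumina ceramic: M = 4.88×10⁻³
  PEEK: M = 1.49×10⁻³
  nylon: M = 1.47×10⁻³
  tungsten: M = 1.05×10⁻³
Beryllium has the largest M.

beryllium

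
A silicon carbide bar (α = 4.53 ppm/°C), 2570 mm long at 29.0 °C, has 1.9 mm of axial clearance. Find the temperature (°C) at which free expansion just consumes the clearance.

α·L₀·ΔT = 1.9 mm ⇒ ΔT = 1.9 / (4.53×10⁻⁶ × 2570.0) = 163.2 K.
T = 29.0 + 163.2 = 192.2 °C.

192 °C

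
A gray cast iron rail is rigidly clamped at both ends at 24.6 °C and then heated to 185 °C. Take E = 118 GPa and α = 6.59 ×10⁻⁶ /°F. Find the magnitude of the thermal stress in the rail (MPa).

225 MPa

α = 6.59×10⁻⁶/°F × 9/5 = 11.9×10⁻⁶/K.
ΔT = 160.4 K. Constrained thermal stress σ = E·α·ΔT = 118.0×10³ MPa × 11.9×10⁻⁶ × 160.4 = 225 MPa (compressive).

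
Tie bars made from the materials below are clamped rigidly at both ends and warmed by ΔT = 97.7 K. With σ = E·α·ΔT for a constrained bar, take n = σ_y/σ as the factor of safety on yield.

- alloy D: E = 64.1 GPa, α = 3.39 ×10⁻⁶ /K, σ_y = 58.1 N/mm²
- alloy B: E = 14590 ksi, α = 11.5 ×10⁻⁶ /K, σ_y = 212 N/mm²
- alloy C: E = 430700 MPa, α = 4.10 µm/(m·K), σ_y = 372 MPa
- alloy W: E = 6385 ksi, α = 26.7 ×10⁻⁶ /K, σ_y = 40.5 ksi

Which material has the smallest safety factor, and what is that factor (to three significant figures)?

In consistent units (E in GPa, α in ×10⁻⁶/K, σ_y in MPa):
  alloy D: E = 64.10, α = 3.39, σ_y = 58.10 → σ = 21.2 MPa, n = 2.74
  alloy B: E = 100.6, α = 11.5, σ_y = 212.0 → σ = 113 MPa, n = 1.88
  alloy C: E = 430.7, α = 4.10, σ_y = 372.0 → σ = 173 MPa, n = 2.16
  alloy W: E = 44.02, α = 26.7, σ_y = 279.2 → σ = 115 MPa, n = 2.43
Alloy B has the lowest safety factor, n = 1.88.

alloy B, n = 1.88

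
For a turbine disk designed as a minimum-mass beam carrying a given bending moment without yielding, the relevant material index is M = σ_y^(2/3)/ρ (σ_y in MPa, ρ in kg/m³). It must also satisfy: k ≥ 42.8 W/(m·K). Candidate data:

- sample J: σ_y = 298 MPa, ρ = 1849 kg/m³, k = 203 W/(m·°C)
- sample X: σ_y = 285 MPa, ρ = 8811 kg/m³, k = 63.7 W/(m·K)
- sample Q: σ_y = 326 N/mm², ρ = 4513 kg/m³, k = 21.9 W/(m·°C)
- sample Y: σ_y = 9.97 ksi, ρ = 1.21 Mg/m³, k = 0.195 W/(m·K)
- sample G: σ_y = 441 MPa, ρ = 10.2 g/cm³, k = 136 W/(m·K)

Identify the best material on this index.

Screen on constraints: k ≥ 42.8 W/(m·K). Survivors: sample J, sample X, sample G.
In SI units:
  sample J: σ_y = 298.0 MPa, ρ = 1849 kg/m³
  sample X: σ_y = 285.0 MPa, ρ = 8811 kg/m³
  sample G: σ_y = 441.0 MPa, ρ = 10200 kg/m³
  sample J: M = 24.1×10⁻³
  sample G: M = 5.68×10⁻³
  sample X: M = 4.92×10⁻³
Sample J ranks first.

sample J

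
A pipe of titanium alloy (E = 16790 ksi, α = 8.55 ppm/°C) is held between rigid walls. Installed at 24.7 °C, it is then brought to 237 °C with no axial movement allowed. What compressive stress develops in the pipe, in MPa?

E = 16790 ksi = 115.8 GPa.
ΔT = 212.3 K. Constrained thermal stress σ = E·α·ΔT = 115.8×10³ MPa × 8.55×10⁻⁶ × 212.3 = 210 MPa (compressive).

210 MPa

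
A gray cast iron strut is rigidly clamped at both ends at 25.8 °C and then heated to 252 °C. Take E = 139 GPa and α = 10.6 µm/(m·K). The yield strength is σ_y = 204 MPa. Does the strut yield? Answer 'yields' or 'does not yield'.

yields

ΔT = 226.2 K. Constrained thermal stress σ = E·α·ΔT = 139.0×10³ MPa × 10.6×10⁻⁶ × 226.2 = 333 MPa (compressive).
Compare to σ_y = 204 MPa: σ ≥ σ_y, so it yields.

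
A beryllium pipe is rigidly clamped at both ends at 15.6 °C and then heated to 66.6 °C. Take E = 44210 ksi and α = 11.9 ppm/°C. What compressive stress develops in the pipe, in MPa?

185 MPa

E = 44210 ksi = 304.8 GPa.
ΔT = 51.00 K. Constrained thermal stress σ = E·α·ΔT = 304.8×10³ MPa × 11.9×10⁻⁶ × 51.00 = 185 MPa (compressive).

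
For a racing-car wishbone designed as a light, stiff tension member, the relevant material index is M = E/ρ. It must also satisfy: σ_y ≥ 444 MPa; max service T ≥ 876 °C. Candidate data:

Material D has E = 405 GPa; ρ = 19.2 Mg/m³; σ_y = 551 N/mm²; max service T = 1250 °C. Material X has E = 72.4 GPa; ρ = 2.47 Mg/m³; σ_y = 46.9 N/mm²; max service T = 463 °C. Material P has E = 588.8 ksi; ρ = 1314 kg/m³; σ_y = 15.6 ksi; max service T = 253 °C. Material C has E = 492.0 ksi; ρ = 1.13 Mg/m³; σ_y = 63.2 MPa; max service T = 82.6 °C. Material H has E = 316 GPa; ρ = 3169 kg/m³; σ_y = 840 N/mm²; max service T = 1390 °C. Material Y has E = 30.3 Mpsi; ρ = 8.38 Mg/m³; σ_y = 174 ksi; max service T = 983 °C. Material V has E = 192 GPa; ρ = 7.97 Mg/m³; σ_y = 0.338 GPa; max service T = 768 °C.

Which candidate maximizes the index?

Screen on constraints: σ_y ≥ 444 MPa; max service T ≥ 876 °C. Survivors: material D, material H, material Y.
Normalizing units and computing the index:
  material D: E = 405.0 GPa, ρ = 19200 kg/m³
  material H: E = 316.0 GPa, ρ = 3169 kg/m³
  material Y: E = 208.9 GPa, ρ = 8380 kg/m³
  material H: M = 99.7 MN·m/kg
  material Y: M = 24.9 MN·m/kg
  material D: M = 21.1 MN·m/kg
Material H ranks first.

material H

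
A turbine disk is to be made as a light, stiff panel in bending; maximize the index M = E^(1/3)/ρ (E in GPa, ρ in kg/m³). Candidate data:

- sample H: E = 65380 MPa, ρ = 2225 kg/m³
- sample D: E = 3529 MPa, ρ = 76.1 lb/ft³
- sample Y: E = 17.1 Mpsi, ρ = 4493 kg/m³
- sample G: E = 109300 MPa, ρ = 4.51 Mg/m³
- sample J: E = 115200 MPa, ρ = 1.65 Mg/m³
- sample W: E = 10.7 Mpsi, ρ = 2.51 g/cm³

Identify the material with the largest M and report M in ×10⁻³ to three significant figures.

sample J, M = 2.95×10⁻³

After converting to SI:
  sample H: E = 65.38 GPa, ρ = 2225 kg/m³
  sample D: E = 3.529 GPa, ρ = 1219 kg/m³
  sample Y: E = 117.9 GPa, ρ = 4493 kg/m³
  sample G: E = 109.3 GPa, ρ = 4510 kg/m³
  sample J: E = 115.2 GPa, ρ = 1650 kg/m³
  sample W: E = 73.77 GPa, ρ = 2510 kg/m³
  sample J: M = 2.95×10⁻³
  sample H: M = 1.81×10⁻³
  sample W: M = 1.67×10⁻³
  sample D: M = 1.25×10⁻³
  sample Y: M = 1.09×10⁻³
  sample G: M = 1.06×10⁻³
Sample J has the largest M.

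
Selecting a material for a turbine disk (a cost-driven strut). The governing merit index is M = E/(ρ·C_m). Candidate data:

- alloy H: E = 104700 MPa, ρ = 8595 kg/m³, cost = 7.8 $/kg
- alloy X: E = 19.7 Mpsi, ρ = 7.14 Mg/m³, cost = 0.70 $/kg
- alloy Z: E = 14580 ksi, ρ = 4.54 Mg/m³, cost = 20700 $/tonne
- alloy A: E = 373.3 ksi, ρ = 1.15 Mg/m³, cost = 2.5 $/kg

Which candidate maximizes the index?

In SI units:
  alloy H: E = 104.7 GPa, ρ = 8595 kg/m³, cost = 7.800 $/kg
  alloy X: E = 135.8 GPa, ρ = 7140 kg/m³, cost = 0.7000 $/kg
  alloy Z: E = 100.5 GPa, ρ = 4540 kg/m³, cost = 20.70 $/kg
  alloy A: E = 2.574 GPa, ρ = 1150 kg/m³, cost = 2.500 $/kg
  alloy X: M = 27.2 MN·m per $
  alloy H: M = 1.56 MN·m per $
  alloy Z: M = 1.07 MN·m per $
  alloy A: M = 0.895 MN·m per $
The maximum is for alloy X.

alloy X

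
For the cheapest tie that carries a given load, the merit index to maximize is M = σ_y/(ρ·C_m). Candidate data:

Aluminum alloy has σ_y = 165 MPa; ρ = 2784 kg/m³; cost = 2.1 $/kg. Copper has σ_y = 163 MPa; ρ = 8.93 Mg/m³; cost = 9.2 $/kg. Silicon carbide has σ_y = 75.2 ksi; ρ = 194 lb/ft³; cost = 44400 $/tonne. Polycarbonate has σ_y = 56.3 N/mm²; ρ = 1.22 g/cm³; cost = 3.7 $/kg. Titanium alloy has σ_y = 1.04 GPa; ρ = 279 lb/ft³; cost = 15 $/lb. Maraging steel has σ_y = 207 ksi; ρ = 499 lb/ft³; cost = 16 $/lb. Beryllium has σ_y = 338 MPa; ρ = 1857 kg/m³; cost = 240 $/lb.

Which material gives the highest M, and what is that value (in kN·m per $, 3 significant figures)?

Convert each candidate to consistent units, then evaluate M:
  aluminum alloy: σ_y = 165.0 MPa, ρ = 2784 kg/m³, cost = 2.100 $/kg
  copper: σ_y = 163.0 MPa, ρ = 8930 kg/m³, cost = 9.200 $/kg
  silicon carbide: σ_y = 518.5 MPa, ρ = 3108 kg/m³, cost = 44.40 $/kg
  polycarbonate: σ_y = 56.30 MPa, ρ = 1220 kg/m³, cost = 3.700 $/kg
  titanium alloy: σ_y = 1040 MPa, ρ = 4469 kg/m³, cost = 33.07 $/kg
  maraging steel: σ_y = 1427 MPa, ρ = 7993 kg/m³, cost = 35.27 $/kg
  beryllium: σ_y = 338.0 MPa, ρ = 1857 kg/m³, cost = 529.1 $/kg
  aluminum alloy: M = 28.2 kN·m per $
  polycarbonate: M = 12.5 kN·m per $
  titanium alloy: M = 7.04 kN·m per $
  maraging steel: M = 5.06 kN·m per $
  silicon carbide: M = 3.76 kN·m per $
  copper: M = 1.98 kN·m per $
  beryllium: M = 0.344 kN·m per $
Aluminum alloy ranks first.

aluminum alloy, M = 28.2 kN·m per $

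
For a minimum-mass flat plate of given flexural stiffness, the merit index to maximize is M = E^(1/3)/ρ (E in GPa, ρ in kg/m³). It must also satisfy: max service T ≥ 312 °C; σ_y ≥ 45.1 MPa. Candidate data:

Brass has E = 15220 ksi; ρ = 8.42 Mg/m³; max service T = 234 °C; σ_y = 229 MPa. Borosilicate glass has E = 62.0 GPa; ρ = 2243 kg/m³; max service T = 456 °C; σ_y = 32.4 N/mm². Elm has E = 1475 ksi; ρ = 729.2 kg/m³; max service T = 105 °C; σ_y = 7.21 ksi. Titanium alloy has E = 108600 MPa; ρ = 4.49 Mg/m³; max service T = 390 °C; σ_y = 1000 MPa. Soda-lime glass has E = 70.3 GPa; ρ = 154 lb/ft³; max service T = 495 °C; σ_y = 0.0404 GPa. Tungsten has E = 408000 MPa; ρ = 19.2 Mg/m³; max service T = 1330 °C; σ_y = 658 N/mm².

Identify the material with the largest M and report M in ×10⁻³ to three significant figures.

titanium alloy, M = 1.06×10⁻³

Screen on constraints: max service T ≥ 312 °C; σ_y ≥ 45.1 MPa. Survivors: titanium alloy, tungsten.
Putting every candidate on a common basis:
  titanium alloy: E = 108.6 GPa, ρ = 4490 kg/m³
  tungsten: E = 408.0 GPa, ρ = 19200 kg/m³
  titanium alloy: M = 1.06×10⁻³
  tungsten: M = 0.386×10⁻³
The maximum is for titanium alloy.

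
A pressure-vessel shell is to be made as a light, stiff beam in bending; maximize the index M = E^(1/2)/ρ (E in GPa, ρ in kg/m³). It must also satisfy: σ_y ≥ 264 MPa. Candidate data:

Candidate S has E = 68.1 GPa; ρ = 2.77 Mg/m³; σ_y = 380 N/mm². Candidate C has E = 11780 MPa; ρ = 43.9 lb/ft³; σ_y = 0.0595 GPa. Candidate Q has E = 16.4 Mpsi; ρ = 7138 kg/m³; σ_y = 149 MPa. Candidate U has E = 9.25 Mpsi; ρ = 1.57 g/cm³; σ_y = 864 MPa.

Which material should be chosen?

candidate U

Screen on constraints: σ_y ≥ 264 MPa. Survivors: candidate S, candidate U.
After converting to SI:
  candidate S: E = 68.10 GPa, ρ = 2770 kg/m³
  candidate U: E = 63.78 GPa, ρ = 1570 kg/m³
  candidate U: M = 5.09×10⁻³
  candidate S: M = 2.98×10⁻³
The maximum is for candidate U.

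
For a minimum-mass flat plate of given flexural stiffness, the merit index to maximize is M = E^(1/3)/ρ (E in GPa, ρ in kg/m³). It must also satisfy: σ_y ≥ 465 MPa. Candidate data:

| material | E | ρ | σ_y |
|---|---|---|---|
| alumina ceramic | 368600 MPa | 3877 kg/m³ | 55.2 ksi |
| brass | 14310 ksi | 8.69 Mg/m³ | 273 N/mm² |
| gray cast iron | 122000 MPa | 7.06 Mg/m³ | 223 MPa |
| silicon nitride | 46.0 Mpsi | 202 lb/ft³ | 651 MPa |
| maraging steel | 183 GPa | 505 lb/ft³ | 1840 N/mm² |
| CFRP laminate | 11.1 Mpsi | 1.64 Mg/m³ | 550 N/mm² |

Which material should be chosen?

Screen on constraints: σ_y ≥ 465 MPa. Survivors: silicon nitride, maraging steel, CFRP laminate.
In SI units:
  silicon nitride: E = 317.2 GPa, ρ = 3236 kg/m³
  maraging steel: E = 183.0 GPa, ρ = 8089 kg/m³
  CFRP laminate: E = 76.53 GPa, ρ = 1640 kg/m³
  CFRP laminate: M = 2.59×10⁻³
  silicon nitride: M = 2.11×10⁻³
  maraging steel: M = 0.702×10⁻³
Highest index: CFRP laminate.

CFRP laminate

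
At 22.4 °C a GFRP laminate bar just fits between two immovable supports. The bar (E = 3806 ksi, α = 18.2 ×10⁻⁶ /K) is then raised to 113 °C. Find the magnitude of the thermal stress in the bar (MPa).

43.3 MPa

E = 3806 ksi = 26.24 GPa.
ΔT = 90.60 K. Constrained thermal stress σ = E·α·ΔT = 26.24×10³ MPa × 18.2×10⁻⁶ × 90.60 = 43.3 MPa (compressive).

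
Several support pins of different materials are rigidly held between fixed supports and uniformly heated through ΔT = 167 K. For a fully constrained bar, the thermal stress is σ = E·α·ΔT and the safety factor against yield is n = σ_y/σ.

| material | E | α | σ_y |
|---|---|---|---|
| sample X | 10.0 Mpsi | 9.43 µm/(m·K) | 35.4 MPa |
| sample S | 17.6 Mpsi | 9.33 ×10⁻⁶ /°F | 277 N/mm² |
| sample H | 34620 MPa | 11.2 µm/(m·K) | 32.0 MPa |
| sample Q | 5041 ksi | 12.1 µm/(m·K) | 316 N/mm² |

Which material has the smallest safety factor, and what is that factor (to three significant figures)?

Per material, after unit conversion:
  sample X: E = 68.95, α = 9.43, σ_y = 35.40 → σ = 109 MPa, n = 0.326
  sample S: E = 121.3, α = 16.8, σ_y = 277.0 → σ = 340 MPa, n = 0.814
  sample H: E = 34.62, α = 11.2, σ_y = 32.00 → σ = 64.8 MPa, n = 0.494
  sample Q: E = 34.76, α = 12.1, σ_y = 316.0 → σ = 70.2 MPa, n = 4.50
The minimum is sample X at n = 0.326.

sample X, n = 0.326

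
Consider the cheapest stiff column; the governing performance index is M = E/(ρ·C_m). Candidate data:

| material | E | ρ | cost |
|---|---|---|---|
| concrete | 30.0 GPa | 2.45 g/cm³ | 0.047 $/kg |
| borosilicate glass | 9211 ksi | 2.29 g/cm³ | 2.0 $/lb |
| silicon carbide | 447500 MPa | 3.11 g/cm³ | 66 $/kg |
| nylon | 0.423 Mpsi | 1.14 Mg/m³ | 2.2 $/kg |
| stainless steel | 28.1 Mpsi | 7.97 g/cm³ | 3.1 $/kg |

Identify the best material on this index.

After converting to SI:
  concrete: E = 30.00 GPa, ρ = 2450 kg/m³, cost = 0.04700 $/kg
  borosilicate glass: E = 63.51 GPa, ρ = 2290 kg/m³, cost = 4.409 $/kg
  silicon carbide: E = 447.5 GPa, ρ = 3110 kg/m³, cost = 66.00 $/kg
  nylon: E = 2.916 GPa, ρ = 1140 kg/m³, cost = 2.200 $/kg
  stainless steel: E = 193.7 GPa, ρ = 7970 kg/m³, cost = 3.100 $/kg
  concrete: M = 261 MN·m per $
  stainless steel: M = 7.84 MN·m per $
  borosilicate glass: M = 6.29 MN·m per $
  silicon carbide: M = 2.18 MN·m per $
  nylon: M = 1.16 MN·m per $
Concrete has the largest M.

concrete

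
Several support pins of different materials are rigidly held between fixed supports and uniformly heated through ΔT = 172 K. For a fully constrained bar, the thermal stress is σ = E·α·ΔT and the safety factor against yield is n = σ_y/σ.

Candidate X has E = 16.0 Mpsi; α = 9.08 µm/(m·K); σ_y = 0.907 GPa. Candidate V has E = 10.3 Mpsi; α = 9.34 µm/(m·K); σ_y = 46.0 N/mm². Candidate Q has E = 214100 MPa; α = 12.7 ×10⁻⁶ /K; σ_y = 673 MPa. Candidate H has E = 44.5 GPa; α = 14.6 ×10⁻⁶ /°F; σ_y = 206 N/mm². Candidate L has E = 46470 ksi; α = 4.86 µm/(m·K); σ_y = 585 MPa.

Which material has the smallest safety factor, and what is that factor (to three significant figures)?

With everything in SI (GPa, ×10⁻⁶/K, MPa):
  candidate X: E = 110.3, α = 9.08, σ_y = 907.0 → σ = 172 MPa, n = 5.26
  candidate V: E = 71.02, α = 9.34, σ_y = 46.00 → σ = 114 MPa, n = 0.403
  candidate Q: E = 214.1, α = 12.7, σ_y = 673.0 → σ = 468 MPa, n = 1.44
  candidate H: E = 44.50, α = 26.3, σ_y = 206.0 → σ = 201 MPa, n = 1.02
  candidate L: E = 320.4, α = 4.86, σ_y = 585.0 → σ = 268 MPa, n = 2.18
Smallest n: candidate V with n = 0.403.

candidate V, n = 0.403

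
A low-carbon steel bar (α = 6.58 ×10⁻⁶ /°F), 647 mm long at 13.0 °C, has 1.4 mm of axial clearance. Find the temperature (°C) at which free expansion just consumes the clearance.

196 °C

α = 6.58×10⁻⁶/°F × 9/5 = 11.8×10⁻⁶/K.
α·L₀·ΔT = 1.4 mm ⇒ ΔT = 1.4 / (11.8×10⁻⁶ × 647.0) = 182.7 K.
T = 13.0 + 182.7 = 195.7 °C.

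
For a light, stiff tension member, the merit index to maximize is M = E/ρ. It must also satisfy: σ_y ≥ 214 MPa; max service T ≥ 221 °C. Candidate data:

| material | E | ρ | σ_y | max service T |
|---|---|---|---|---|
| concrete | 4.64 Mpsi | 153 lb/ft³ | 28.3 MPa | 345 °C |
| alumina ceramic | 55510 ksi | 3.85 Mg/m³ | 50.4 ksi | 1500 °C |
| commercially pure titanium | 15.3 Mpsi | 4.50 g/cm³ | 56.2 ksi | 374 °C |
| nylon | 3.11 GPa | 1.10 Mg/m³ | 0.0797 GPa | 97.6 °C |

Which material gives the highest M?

alumina ceramic

Screen on constraints: σ_y ≥ 214 MPa; max service T ≥ 221 °C. Survivors: alumina ceramic, commercially pure titanium.
Normalizing units and computing the index:
  alumina ceramic: E = 382.7 GPa, ρ = 3850 kg/m³
  commercially pure titanium: E = 105.5 GPa, ρ = 4500 kg/m³
  alumina ceramic: M = 99.4 MN·m/kg
  commercially pure titanium: M = 23.4 MN·m/kg
The maximum is for alumina ceramic.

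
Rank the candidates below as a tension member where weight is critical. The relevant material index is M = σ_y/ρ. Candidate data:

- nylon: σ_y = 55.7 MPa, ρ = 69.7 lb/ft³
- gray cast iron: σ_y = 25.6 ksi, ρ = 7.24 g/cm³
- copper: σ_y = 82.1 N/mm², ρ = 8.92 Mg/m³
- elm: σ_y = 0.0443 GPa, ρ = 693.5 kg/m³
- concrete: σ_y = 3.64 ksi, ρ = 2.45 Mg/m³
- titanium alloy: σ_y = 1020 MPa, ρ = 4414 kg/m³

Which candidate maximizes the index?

Convert each candidate to consistent units, then evaluate M:
  nylon: σ_y = 55.70 MPa, ρ = 1116 kg/m³
  gray cast iron: σ_y = 176.5 MPa, ρ = 7240 kg/m³
  copper: σ_y = 82.10 MPa, ρ = 8920 kg/m³
  elm: σ_y = 44.30 MPa, ρ = 693.5 kg/m³
  concrete: σ_y = 25.10 MPa, ρ = 2450 kg/m³
  titanium alloy: σ_y = 1020 MPa, ρ = 4414 kg/m³
  titanium alloy: M = 231 kN·m/kg
  elm: M = 63.9 kN·m/kg
  nylon: M = 49.9 kN·m/kg
  gray cast iron: M = 24.4 kN·m/kg
  concrete: M = 10.2 kN·m/kg
  copper: M = 9.20 kN·m/kg
Highest index: titanium alloy.

titanium alloy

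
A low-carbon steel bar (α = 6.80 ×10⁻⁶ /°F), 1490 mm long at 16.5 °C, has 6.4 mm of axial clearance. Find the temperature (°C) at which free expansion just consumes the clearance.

367 °C

α = 6.80×10⁻⁶/°F × 9/5 = 12.2×10⁻⁶/K.
α·L₀·ΔT = 6.4 mm ⇒ ΔT = 6.4 / (12.2×10⁻⁶ × 1490.0) = 350.9 K.
T = 16.5 + 350.9 = 367.4 °C.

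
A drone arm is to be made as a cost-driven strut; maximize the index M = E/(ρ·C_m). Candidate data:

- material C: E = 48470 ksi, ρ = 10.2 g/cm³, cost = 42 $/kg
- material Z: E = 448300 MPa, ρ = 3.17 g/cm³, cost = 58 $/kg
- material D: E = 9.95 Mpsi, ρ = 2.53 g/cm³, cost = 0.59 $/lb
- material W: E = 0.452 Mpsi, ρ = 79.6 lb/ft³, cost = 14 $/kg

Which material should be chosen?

material D

Putting every candidate on a common basis:
  material C: E = 334.2 GPa, ρ = 10200 kg/m³, cost = 42.00 $/kg
  material Z: E = 448.3 GPa, ρ = 3170 kg/m³, cost = 58.00 $/kg
  material D: E = 68.60 GPa, ρ = 2530 kg/m³, cost = 1.301 $/kg
  material W: E = 3.116 GPa, ρ = 1275 kg/m³, cost = 14.00 $/kg
  material D: M = 20.8 MN·m per $
  material Z: M = 2.44 MN·m per $
  material C: M = 0.780 MN·m per $
  material W: M = 0.175 MN·m per $
Highest index: material D.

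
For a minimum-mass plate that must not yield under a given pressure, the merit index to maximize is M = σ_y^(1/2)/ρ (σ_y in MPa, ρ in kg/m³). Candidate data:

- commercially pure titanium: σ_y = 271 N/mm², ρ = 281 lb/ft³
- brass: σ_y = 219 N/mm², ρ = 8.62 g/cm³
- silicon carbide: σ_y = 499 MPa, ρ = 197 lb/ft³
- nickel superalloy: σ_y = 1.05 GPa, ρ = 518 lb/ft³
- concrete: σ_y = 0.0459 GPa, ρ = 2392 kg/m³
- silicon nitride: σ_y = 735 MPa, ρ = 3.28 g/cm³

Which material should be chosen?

In SI units:
  commercially pure titanium: σ_y = 271.0 MPa, ρ = 4501 kg/m³
  brass: σ_y = 219.0 MPa, ρ = 8620 kg/m³
  silicon carbide: σ_y = 499.0 MPa, ρ = 3156 kg/m³
  nickel superalloy: σ_y = 1050 MPa, ρ = 8298 kg/m³
  concrete: σ_y = 45.90 MPa, ρ = 2392 kg/m³
  silicon nitride: σ_y = 735.0 MPa, ρ = 3280 kg/m³
  silicon nitride: M = 8.27×10⁻³
  silicon carbide: M = 7.08×10⁻³
  nickel superalloy: M = 3.91×10⁻³
  commercially pure titanium: M = 3.66×10⁻³
  concrete: M = 2.83×10⁻³
  brass: M = 1.72×10⁻³
Silicon nitride has the largest M.

silicon nitride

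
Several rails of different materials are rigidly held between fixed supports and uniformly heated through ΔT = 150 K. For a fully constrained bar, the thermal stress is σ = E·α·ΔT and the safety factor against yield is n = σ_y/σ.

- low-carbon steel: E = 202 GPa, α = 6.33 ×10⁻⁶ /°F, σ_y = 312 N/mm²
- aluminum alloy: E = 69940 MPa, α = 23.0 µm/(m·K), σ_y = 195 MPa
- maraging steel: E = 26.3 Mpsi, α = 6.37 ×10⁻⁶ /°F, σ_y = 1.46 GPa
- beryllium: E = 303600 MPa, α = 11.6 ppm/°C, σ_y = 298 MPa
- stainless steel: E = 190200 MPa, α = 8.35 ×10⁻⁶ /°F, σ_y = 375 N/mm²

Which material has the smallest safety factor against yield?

beryllium

Per material, after unit conversion:
  low-carbon steel: E = 202.0, α = 11.4, σ_y = 312.0 → σ = 345 MPa, n = 0.904
  aluminum alloy: E = 69.94, α = 23.0, σ_y = 195.0 → σ = 241 MPa, n = 0.808
  maraging steel: E = 181.3, α = 11.5, σ_y = 1460 → σ = 312 MPa, n = 4.68
  beryllium: E = 303.6, α = 11.6, σ_y = 298.0 → σ = 528 MPa, n = 0.564
  stainless steel: E = 190.2, α = 15.0, σ_y = 375.0 → σ = 429 MPa, n = 0.875
Beryllium has the lowest safety factor, n = 0.564.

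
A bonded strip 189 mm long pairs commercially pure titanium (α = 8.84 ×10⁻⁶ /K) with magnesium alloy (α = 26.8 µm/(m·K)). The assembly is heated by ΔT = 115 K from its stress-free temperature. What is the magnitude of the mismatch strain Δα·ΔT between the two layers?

Δα = |8.84 − 26.8|×10⁻⁶/K = 18.0×10⁻⁶/K.
Mismatch strain = Δα·ΔT = 18.0×10⁻⁶ × 115.0 = 2.07×10⁻³.

2.07×10⁻³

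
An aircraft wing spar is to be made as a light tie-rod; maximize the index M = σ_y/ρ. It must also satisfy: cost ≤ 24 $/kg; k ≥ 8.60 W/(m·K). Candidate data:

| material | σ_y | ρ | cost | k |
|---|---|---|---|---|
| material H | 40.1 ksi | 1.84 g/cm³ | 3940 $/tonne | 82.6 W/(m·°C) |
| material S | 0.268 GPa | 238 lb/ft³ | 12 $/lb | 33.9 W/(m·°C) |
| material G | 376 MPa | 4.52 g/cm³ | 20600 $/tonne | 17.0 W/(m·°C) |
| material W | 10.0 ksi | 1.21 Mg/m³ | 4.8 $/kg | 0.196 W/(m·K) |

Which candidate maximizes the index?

Screen on constraints: cost ≤ 24 $/kg; k ≥ 8.60 W/(m·K). Survivors: material H, material G.
Convert each candidate to consistent units, then evaluate M:
  material H: σ_y = 276.5 MPa, ρ = 1840 kg/m³
  material G: σ_y = 376.0 MPa, ρ = 4520 kg/m³
  material H: M = 150 kN·m/kg
  material G: M = 83.2 kN·m/kg
Highest index: material H.

material H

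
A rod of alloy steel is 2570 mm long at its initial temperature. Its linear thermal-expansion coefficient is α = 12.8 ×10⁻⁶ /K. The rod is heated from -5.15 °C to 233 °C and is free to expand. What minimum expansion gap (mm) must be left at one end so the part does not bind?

7.83 mm

ΔT = 233 − (-5.15) = 238.2 K.
ΔL = α·L₀·ΔT = 12.8×10⁻⁶ × 2570 mm × 238.2 K = 7.83 mm.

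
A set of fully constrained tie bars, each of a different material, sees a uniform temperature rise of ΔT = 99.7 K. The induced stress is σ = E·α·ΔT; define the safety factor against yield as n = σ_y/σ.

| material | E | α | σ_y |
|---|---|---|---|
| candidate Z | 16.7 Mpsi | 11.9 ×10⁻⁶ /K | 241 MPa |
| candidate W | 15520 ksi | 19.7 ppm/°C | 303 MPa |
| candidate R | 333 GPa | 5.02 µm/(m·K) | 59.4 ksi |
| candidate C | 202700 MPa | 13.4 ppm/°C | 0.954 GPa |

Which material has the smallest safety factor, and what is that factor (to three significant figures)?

candidate W, n = 1.44

Converting E to GPa, α to ×10⁻⁶/K, σ_y to MPa, then σ and n for each:
  candidate Z: E = 115.1, α = 11.9, σ_y = 241.0 → σ = 137 MPa, n = 1.76
  candidate W: E = 107.0, α = 19.7, σ_y = 303.0 → σ = 210 MPa, n = 1.44
  candidate R: E = 333.0, α = 5.02, σ_y = 409.5 → σ = 167 MPa, n = 2.46
  candidate C: E = 202.7, α = 13.4, σ_y = 954.0 → σ = 271 MPa, n = 3.52
Candidate W has the lowest safety factor, n = 1.44.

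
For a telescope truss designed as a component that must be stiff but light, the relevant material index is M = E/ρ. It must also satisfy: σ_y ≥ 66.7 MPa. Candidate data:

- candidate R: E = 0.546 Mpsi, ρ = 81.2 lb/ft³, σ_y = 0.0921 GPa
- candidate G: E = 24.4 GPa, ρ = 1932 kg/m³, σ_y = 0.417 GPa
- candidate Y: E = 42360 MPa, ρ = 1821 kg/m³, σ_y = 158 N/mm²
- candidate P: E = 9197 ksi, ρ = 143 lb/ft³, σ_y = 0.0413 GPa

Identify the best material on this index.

candidate Y

Screen on constraints: σ_y ≥ 66.7 MPa. Survivors: candidate R, candidate G, candidate Y.
In SI units:
  candidate R: E = 3.765 GPa, ρ = 1301 kg/m³
  candidate G: E = 24.40 GPa, ρ = 1932 kg/m³
  candidate Y: E = 42.36 GPa, ρ = 1821 kg/m³
  candidate Y: M = 23.3 MN·m/kg
  candidate G: M = 12.6 MN·m/kg
  candidate R: M = 2.89 MN·m/kg
Candidate Y ranks first.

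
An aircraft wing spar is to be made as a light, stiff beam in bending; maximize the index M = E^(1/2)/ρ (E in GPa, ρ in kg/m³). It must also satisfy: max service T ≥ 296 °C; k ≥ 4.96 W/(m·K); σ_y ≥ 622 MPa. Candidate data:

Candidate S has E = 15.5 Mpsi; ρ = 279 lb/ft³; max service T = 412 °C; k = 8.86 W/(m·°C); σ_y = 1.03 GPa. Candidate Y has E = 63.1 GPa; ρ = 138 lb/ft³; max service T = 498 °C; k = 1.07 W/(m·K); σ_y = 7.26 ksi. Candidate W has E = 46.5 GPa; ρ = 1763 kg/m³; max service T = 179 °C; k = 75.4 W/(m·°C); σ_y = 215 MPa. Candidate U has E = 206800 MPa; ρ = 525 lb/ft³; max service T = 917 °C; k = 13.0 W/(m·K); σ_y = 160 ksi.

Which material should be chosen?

candidate S

Screen on constraints: max service T ≥ 296 °C; k ≥ 4.96 W/(m·K); σ_y ≥ 622 MPa. Survivors: candidate S, candidate U.
Convert each candidate to consistent units, then evaluate M:
  candidate S: E = 106.9 GPa, ρ = 4469 kg/m³
  candidate U: E = 206.8 GPa, ρ = 8410 kg/m³
  candidate S: M = 2.31×10⁻³
  candidate U: M = 1.71×10⁻³
Highest index: candidate S.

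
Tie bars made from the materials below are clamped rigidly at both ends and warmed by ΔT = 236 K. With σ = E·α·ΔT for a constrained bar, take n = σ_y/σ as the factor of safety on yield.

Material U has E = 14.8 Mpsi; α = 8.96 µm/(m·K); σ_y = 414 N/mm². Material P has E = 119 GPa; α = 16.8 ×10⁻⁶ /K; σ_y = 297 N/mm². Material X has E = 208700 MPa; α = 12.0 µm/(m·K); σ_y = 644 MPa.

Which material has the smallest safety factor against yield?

Converting E to GPa, α to ×10⁻⁶/K, σ_y to MPa, then σ and n for each:
  material U: E = 102.0, α = 8.96, σ_y = 414.0 → σ = 216 MPa, n = 1.92
  material P: E = 119.0, α = 16.8, σ_y = 297.0 → σ = 472 MPa, n = 0.629
  material X: E = 208.7, α = 12.0, σ_y = 644.0 → σ = 591 MPa, n = 1.09
Smallest n: material P with n = 0.629.

material P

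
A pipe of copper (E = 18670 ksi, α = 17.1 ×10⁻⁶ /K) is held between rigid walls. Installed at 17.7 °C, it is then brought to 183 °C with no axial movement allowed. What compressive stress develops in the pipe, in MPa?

E = 18670 ksi = 128.7 GPa.
ΔT = 165.3 K. Constrained thermal stress σ = E·α·ΔT = 128.7×10³ MPa × 17.1×10⁻⁶ × 165.3 = 364 MPa (compressive).

364 MPa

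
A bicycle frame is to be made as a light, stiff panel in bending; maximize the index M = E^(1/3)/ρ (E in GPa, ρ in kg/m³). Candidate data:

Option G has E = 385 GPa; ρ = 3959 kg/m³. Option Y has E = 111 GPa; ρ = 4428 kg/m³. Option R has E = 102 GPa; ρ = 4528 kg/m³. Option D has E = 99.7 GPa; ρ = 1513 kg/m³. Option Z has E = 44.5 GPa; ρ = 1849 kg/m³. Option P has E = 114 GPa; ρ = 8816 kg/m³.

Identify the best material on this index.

option D

Per-candidate index values:
  option D: M = 3.06×10⁻³
  option Z: M = 1.92×10⁻³
  option G: M = 1.84×10⁻³
  option Y: M = 1.09×10⁻³
  option R: M = 1.03×10⁻³
  option P: M = 0.550×10⁻³
Option D has the largest M.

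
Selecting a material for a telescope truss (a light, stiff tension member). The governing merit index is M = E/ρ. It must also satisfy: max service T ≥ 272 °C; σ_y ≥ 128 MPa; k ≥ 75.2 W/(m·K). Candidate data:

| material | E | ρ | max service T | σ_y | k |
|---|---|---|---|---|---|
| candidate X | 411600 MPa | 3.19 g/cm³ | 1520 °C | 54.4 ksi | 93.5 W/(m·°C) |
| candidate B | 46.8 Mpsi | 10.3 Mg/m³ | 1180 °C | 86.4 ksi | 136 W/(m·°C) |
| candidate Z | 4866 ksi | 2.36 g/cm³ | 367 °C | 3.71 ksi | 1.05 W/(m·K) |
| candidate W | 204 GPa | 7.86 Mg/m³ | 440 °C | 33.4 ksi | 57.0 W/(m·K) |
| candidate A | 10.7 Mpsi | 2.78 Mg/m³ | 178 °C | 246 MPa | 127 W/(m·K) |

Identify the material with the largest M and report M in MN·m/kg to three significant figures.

candidate X, M = 129 MN·m/kg

Screen on constraints: max service T ≥ 272 °C; σ_y ≥ 128 MPa; k ≥ 75.2 W/(m·K). Survivors: candidate X, candidate B.
In SI units:
  candidate X: E = 411.6 GPa, ρ = 3190 kg/m³
  candidate B: E = 322.7 GPa, ρ = 10300 kg/m³
  candidate X: M = 129 MN·m/kg
  candidate B: M = 31.3 MN·m/kg
Candidate X ranks first.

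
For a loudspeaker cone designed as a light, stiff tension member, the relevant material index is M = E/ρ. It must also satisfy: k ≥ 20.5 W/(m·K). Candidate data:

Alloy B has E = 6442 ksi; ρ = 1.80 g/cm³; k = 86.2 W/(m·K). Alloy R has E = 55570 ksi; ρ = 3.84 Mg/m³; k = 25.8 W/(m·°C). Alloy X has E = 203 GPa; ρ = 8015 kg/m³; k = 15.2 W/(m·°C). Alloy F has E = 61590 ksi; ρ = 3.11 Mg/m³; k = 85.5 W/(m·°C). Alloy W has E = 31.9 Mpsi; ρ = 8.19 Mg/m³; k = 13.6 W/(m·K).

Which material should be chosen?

Screen on constraints: k ≥ 20.5 W/(m·K). Survivors: alloy B, alloy R, alloy F.
Normalizing units and computing the index:
  alloy B: E = 44.42 GPa, ρ = 1800 kg/m³
  alloy R: E = 383.1 GPa, ρ = 3840 kg/m³
  alloy F: E = 424.6 GPa, ρ = 3110 kg/m³
  alloy F: M = 137 MN·m/kg
  alloy R: M = 99.8 MN·m/kg
  alloy B: M = 24.7 MN·m/kg
The maximum is for alloy F.

alloy F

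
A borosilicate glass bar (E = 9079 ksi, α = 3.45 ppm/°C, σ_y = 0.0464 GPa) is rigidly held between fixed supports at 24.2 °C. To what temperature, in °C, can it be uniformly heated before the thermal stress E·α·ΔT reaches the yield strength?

239 °C

E = 9079 ksi = 62.60 GPa.
σ_y = 0.0464 GPa = 46.40 MPa.
E·α·ΔT = 46.40 MPa ⇒ ΔT = 46.40 / (62.60×10³ × 3.45×10⁻⁶) = 214.9 K.
T = 24.2 + 214.9 = 239.1 °C.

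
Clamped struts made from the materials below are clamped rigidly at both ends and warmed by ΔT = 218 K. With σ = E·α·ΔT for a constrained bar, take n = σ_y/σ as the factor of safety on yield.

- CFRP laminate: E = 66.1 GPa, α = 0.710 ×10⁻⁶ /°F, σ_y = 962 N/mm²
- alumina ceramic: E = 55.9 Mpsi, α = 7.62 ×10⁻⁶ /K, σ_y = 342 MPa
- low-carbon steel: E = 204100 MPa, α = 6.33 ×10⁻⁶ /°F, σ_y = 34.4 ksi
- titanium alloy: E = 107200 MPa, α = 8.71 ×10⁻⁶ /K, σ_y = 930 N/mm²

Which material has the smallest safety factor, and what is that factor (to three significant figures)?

low-carbon steel, n = 0.468

Per material, after unit conversion:
  CFRP laminate: E = 66.10, α = 1.28, σ_y = 962.0 → σ = 18.4 MPa, n = 52.2
  alumina ceramic: E = 385.4, α = 7.62, σ_y = 342.0 → σ = 640 MPa, n = 0.534
  low-carbon steel: E = 204.1, α = 11.4, σ_y = 237.2 → σ = 507 MPa, n = 0.468
  titanium alloy: E = 107.2, α = 8.71, σ_y = 930.0 → σ = 204 MPa, n = 4.57
The minimum is low-carbon steel at n = 0.468.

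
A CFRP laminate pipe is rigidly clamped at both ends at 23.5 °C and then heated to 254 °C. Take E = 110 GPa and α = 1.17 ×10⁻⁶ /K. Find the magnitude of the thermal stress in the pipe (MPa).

29.7 MPa

ΔT = 230.5 K. Constrained thermal stress σ = E·α·ΔT = 110.0×10³ MPa × 1.17×10⁻⁶ × 230.5 = 29.7 MPa (compressive).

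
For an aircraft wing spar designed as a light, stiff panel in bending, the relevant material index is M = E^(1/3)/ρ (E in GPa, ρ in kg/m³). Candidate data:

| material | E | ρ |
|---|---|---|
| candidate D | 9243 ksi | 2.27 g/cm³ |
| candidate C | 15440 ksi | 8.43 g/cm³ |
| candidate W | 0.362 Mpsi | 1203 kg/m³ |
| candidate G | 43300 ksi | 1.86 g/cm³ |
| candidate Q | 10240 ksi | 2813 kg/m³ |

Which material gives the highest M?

Normalizing units and computing the index:
  candidate D: E = 63.73 GPa, ρ = 2270 kg/m³
  candidate C: E = 106.5 GPa, ρ = 8430 kg/m³
  candidate W: E = 2.496 GPa, ρ = 1203 kg/m³
  candidate G: E = 298.5 GPa, ρ = 1860 kg/m³
  candidate Q: E = 70.60 GPa, ρ = 2813 kg/m³
  candidate G: M = 3.59×10⁻³
  candidate D: M = 1.76×10⁻³
  candidate Q: M = 1.47×10⁻³
  candidate W: M = 1.13×10⁻³
  candidate C: M = 0.562×10⁻³
Candidate G has the largest M.

candidate G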